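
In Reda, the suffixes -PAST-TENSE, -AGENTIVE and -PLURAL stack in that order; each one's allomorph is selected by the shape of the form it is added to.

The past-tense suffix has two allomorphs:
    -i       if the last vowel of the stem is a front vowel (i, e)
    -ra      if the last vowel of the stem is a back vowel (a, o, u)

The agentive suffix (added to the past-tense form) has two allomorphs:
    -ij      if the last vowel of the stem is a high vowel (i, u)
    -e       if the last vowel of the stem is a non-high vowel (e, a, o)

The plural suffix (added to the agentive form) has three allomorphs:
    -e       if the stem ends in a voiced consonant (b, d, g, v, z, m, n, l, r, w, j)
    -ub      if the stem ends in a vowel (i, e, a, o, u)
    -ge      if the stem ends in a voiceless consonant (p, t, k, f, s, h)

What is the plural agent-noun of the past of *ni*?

niiije

Since the last vowel of *ni* is /i/ (a front vowel), it takes -i, giving *nii*.
The past-tense form *nii* — last vowel /i/ (a high vowel) → -ij → *niiij*.
The agentive form *niiij* — final sound /j/ (a voiced consonant) → -e → *niiije*.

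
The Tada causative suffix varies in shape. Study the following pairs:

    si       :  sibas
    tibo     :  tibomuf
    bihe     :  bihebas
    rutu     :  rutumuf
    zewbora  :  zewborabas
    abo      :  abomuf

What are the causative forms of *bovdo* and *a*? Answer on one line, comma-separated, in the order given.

bovdomuf, abas

Looking at the last vowel of each stem: -muf when the last vowel of the stem is a rounded vowel (*tibo*, *rutu*, *abo*); -bas when the last vowel of the stem is an unrounded vowel (*si*, *bihe*, *zewbora*).
Since the last vowel of *bovdo* is /o/ (a rounded vowel), it takes -muf, giving *bovdomuf*.
Since the last vowel of *a* is /a/ (an unrounded vowel), it takes -bas, giving *abas*.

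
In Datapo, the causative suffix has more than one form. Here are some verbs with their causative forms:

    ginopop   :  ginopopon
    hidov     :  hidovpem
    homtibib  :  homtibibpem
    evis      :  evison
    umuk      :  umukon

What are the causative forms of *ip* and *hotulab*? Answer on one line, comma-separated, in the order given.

Looking at the final consonant of each stem: -on when the stem ends in a voiceless consonant (*ginopop*, *evis*, *umuk*); -pem when the stem ends in a voiced consonant (*hidov*, *homtibib*).
*ip*: final consonant = /p/, voiceless → -on → *ipon*.
The final consonant of *hotulab* is /b/, which is voiced, so the suffix is -pem, giving *hotulabpem*.

ipon, hotulabpem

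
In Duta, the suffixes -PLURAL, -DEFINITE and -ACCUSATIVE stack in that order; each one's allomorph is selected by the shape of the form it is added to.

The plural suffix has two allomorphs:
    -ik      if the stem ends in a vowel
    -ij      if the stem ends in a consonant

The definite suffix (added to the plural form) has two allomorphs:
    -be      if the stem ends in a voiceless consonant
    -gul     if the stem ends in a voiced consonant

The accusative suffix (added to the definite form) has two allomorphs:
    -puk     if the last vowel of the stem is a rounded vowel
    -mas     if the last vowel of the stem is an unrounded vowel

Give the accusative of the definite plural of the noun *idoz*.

*idoz*: final sound = /z/, a consonant → -ij → *idozij*.
The plural form *idozij* — final consonant /j/ (voiced) → -gul → *idozijgul*.
Since the last vowel of the definite form *idozijgul* is /u/ (a rounded vowel), it takes -puk, giving *idozijgulpuk*.

idozijgulpuk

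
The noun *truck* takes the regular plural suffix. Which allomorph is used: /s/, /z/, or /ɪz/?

/s/

The stem *truck* ends in a voiceless non-sibilant consonant.
The plural suffix surfaces as /ɪz/ after sibilants, /s/ after other voiceless consonants, and /z/ after other voiced sounds.
So the plural -s on *truck* is pronounced /s/.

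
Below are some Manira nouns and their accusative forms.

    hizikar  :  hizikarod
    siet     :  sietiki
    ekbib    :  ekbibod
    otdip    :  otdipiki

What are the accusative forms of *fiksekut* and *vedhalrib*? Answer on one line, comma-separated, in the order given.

Looking at the final consonant of each stem: -iki when the stem ends in a voiceless consonant (*siet*, *otdip*); -od when the stem ends in a voiced consonant (*hizikar*, *ekbib*).
The final consonant of *fiksekut* is /t/, which is voiceless, so the suffix is -iki, giving *fiksekutiki*.
*vedhalrib*: final consonant = /b/, voiced → -od → *vedhalribod*.

fiksekutiki, vedhalribod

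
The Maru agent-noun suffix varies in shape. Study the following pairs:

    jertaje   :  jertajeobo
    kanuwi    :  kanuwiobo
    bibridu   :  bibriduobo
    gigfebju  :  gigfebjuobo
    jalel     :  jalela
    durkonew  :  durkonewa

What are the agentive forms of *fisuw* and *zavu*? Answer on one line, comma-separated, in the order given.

Looking at the final sound of each stem: -a when the stem ends in a consonant (*jalel*, *durkonew*); -obo when the stem ends in a vowel (*jertaje*, *kanuwi*, *bibridu*, *gigfebju*).
The final sound of *fisuw* is /w/, which is a consonant, so the suffix is -a, giving *fisuwa*.
*zavu*: final sound = /u/, a vowel → -obo → *zavuobo*.

fisuwa, zavuobo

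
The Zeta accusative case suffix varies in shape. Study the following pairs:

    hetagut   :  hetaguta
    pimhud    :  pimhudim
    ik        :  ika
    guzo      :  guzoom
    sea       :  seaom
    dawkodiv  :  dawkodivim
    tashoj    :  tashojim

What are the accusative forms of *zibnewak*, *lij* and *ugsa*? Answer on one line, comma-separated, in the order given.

Looking at the final sound of each stem: -a when the stem ends in a voiceless consonant (*hetagut*, *ik*); -im when the stem ends in a voiced consonant (*pimhud*, *dawkodiv*, *tashoj*); -om when the stem ends in a vowel (*guzo*, *sea*).
The final sound of *zibnewak* is /k/, which is a voiceless consonant, so the suffix is -a, giving *zibnewaka*.
The final sound of *lij* is /j/, which is a voiced consonant, so the suffix is -im, giving *lijim*.
*ugsa*: final sound = /a/, a vowel → -om → *ugsaom*.

zibnewaka, lijim, ugsaom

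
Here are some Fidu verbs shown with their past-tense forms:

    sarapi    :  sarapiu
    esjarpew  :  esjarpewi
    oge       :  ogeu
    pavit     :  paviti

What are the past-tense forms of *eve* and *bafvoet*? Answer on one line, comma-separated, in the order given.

The pattern is consonant vs. vowel: -i when the stem ends in a consonant (*esjarpew*, *pavit*); -u when the stem ends in a vowel (*sarapi*, *oge*).
*eve* — final sound /e/ (a vowel) → -u → *eveu*.
*bafvoet*: final sound = /t/, a consonant → -i → *bafvoeti*.

eveu, bafvoeti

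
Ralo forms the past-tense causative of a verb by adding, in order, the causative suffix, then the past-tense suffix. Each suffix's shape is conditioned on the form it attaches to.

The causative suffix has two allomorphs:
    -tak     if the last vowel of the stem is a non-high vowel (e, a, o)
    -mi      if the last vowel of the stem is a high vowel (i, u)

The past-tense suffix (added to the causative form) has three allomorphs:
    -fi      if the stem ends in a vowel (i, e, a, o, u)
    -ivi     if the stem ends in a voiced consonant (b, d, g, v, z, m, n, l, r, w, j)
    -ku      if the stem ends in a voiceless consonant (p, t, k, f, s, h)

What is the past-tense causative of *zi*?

Since the last vowel of *zi* is /i/ (a high vowel), it takes -mi, giving *zimi*.
The final sound of the causative form *zimi* is /i/, which is a vowel, so the past-tense suffix is -fi, giving *zimifi*.

zimifi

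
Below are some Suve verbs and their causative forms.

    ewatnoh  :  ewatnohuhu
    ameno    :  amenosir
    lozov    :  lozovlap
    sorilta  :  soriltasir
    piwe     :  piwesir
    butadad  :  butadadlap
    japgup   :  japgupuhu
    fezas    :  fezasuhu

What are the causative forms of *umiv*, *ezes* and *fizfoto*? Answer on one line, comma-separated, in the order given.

The alternation tracks the final sound of the stem — -uhu when the stem ends in a voiceless consonant (*ewatnoh*, *japgup*, *fezas*); -lap when the stem ends in a voiced consonant (*lozov*, *butadad*); -sir when the stem ends in a vowel (*ameno*, *sorilta*, *piwe*).
*umiv* — final sound /v/ (a voiced consonant) → -lap → *umivlap*.
The final sound of *ezes* is /s/, which is a voiceless consonant, so the suffix is -uhu, giving *ezesuhu*.
The final sound of *fizfoto* is /o/, which is a vowel, so the suffix is -sir, giving *fizfotosir*.

umivlap, ezesuhu, fizfotosir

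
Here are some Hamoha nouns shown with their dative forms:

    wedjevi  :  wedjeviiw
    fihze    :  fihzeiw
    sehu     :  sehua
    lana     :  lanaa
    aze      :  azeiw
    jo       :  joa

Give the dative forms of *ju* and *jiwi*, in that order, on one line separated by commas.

The suffix is conditioned by the last vowel: -iw when the last vowel of the stem is a front vowel (*wedjevi*, *fihze*, *aze*); -a when the last vowel of the stem is a back vowel (*sehu*, *lana*, *jo*).
The last vowel of *ju* is /u/, which is a back vowel, so the suffix is -a, giving *jua*.
*jiwi* — last vowel /i/ (a front vowel) → -iw → *jiwiiw*.

jua, jiwiiw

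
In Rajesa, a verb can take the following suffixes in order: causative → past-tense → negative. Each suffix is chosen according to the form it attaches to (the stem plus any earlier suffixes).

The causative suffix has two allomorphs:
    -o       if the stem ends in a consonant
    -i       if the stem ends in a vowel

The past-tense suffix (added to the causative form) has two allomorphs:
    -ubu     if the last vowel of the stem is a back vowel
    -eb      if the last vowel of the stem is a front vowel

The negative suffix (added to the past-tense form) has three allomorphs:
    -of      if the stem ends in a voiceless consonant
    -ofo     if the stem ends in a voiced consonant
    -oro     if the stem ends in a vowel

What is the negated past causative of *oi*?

Since the final sound of *oi* is /i/ (a vowel), it takes -i, giving *oii*.
The causative form *oii* — last vowel /i/ (a front vowel) → -eb → *oiieb*.
Since the final sound of the past-tense form *oiieb* is /b/ (a voiced consonant), it takes -ofo, giving *oiiebofo*.

oiiebofo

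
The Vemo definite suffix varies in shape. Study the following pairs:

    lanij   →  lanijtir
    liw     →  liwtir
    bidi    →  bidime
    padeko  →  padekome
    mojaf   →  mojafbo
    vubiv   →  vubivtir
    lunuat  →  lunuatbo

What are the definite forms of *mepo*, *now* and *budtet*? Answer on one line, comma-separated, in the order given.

mepome, nowtir, budtetbo

The suffix is conditioned by the final sound: -bo when the stem ends in a voiceless consonant (*mojaf*, *lunuat*); -tir when the stem ends in a voiced consonant (*lanij*, *liw*, *vubiv*); -me when the stem ends in a vowel (*bidi*, *padeko*).
Since the final sound of *mepo* is /o/ (a vowel), it takes -me, giving *mepome*.
The final sound of *now* is /w/, which is a voiced consonant, so the suffix is -tir, giving *nowtir*.
The final sound of *budtet* is /t/, which is a voiceless consonant, so the suffix is -bo, giving *budtetbo*.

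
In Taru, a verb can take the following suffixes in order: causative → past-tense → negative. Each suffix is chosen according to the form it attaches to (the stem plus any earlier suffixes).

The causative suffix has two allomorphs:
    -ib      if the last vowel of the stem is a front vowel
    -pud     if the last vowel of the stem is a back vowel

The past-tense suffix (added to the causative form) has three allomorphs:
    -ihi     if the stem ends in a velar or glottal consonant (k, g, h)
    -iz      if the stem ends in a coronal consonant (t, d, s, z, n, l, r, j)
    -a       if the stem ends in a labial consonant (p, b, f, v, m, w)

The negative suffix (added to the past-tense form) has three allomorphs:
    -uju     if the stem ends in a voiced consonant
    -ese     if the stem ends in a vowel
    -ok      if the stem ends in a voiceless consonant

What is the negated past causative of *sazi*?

*sazi*: last vowel = /i/, a front vowel → -ib → *saziib*.
The final consonant of the causative form *saziib* is /b/, which is labial, so the past-tense suffix is -a, giving *saziiba*.
The final sound of the past-tense form *saziiba* is /a/, which is a vowel, so the negative suffix is -ese, giving *saziibaese*.

saziibaese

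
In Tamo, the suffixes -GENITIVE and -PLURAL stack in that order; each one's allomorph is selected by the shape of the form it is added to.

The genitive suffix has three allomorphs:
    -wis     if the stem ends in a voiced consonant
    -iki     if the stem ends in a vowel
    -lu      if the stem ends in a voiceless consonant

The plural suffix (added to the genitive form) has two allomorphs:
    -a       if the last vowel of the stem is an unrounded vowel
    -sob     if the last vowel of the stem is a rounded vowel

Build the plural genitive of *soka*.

Since the final sound of *soka* is /a/ (a vowel), it takes -iki, giving *sokaiki*.
The genitive form *sokaiki* — last vowel /i/ (an unrounded vowel) → -a → *sokaikia*.

sokaikia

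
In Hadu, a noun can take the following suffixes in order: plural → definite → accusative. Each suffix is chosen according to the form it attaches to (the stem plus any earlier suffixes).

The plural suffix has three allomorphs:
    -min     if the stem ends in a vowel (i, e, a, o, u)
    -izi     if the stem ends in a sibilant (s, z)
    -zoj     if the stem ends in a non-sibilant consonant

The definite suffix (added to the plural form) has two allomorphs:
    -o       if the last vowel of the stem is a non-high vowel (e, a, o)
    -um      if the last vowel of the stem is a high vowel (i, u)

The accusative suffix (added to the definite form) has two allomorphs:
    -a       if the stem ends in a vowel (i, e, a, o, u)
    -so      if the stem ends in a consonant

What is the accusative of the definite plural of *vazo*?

vazominumso

Since the final sound of *vazo* is /o/ (a vowel), it takes -min, giving *vazomin*.
The plural form *vazomin*: last vowel = /i/, a high vowel → -um → *vazominum*.
The definite form *vazominum*: final sound = /m/, a consonant → -so → *vazominumso*.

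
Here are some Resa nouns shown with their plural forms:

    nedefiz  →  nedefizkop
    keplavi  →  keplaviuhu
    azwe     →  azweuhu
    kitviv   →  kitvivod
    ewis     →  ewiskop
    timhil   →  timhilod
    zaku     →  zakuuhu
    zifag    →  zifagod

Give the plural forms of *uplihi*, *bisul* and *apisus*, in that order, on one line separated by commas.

The alternation tracks the final sound of the stem — -kop when the stem ends in a sibilant (*nedefiz*, *ewis*); -od when the stem ends in a non-sibilant consonant (*kitviv*, *timhil*, *zifag*); -uhu when the stem ends in a vowel (*keplavi*, *azwe*, *zaku*).
Since the final sound of *uplihi* is /i/ (a vowel), it takes -uhu, giving *uplihiuhu*.
Since the final sound of *bisul* is /l/ (a non-sibilant consonant), it takes -od, giving *bisulod*.
The final sound of *apisus* is /s/, which is a sibilant, so the suffix is -kop, giving *apisuskop*.

uplihiuhu, bisulod, apisuskop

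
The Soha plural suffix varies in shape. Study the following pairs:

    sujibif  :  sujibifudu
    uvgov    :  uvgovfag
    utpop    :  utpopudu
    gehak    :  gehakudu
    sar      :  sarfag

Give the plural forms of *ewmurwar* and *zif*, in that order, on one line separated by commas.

Looking at the final consonant of each stem: -udu when the stem ends in a voiceless consonant (*sujibif*, *utpop*, *gehak*); -fag when the stem ends in a voiced consonant (*uvgov*, *sar*).
*ewmurwar* — final consonant /r/ (voiced) → -fag → *ewmurwarfag*.
*zif*: final consonant = /f/, voiceless → -udu → *zifudu*.

ewmurwarfag, zifudu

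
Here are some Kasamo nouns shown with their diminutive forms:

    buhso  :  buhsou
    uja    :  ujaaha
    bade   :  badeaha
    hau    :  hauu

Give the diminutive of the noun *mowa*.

Looking at the last vowel of each stem: -u when the last vowel of the stem is a rounded vowel (*buhso*, *hau*); -aha when the last vowel of the stem is an unrounded vowel (*uja*, *bade*).
Since the last vowel of *mowa* is /a/ (an unrounded vowel), it takes -aha, giving *mowaaha*.

mowaaha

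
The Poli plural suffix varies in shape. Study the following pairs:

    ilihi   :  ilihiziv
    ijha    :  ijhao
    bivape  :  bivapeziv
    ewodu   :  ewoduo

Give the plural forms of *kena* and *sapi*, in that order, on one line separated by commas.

kenao, sapiziv

The alternation tracks the last vowel of the stem — -ziv when the last vowel of the stem is a front vowel (*ilihi*, *bivape*); -o when the last vowel of the stem is a back vowel (*ijha*, *ewodu*).
Since the last vowel of *kena* is /a/ (a back vowel), it takes -o, giving *kenao*.
*sapi*: last vowel = /i/, a front vowel → -ziv → *sapiziv*.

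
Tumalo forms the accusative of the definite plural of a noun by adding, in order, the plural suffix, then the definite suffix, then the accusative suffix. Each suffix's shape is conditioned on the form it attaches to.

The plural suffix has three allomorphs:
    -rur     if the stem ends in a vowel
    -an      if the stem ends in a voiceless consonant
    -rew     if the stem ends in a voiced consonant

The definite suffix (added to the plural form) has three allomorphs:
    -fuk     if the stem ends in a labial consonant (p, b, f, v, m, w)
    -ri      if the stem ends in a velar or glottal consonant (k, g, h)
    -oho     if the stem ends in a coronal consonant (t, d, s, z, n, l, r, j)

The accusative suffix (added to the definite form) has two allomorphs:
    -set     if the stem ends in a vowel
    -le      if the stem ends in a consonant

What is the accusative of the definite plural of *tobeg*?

tobegrewfukle

Since the final sound of *tobeg* is /g/ (a voiced consonant), it takes -rew, giving *tobegrew*.
The plural form *tobegrew*: final consonant = /w/, labial → -fuk → *tobegrewfuk*.
The definite form *tobegrewfuk*: final sound = /k/, a consonant → -le → *tobegrewfukle*.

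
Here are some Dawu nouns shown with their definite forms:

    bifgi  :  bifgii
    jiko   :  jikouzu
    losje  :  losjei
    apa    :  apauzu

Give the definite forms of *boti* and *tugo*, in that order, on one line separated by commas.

The pattern is front/back vowel harmony: -i when the last vowel of the stem is a front vowel (*bifgi*, *losje*); -uzu when the last vowel of the stem is a back vowel (*jiko*, *apa*).
Since the last vowel of *boti* is /i/ (a front vowel), it takes -i, giving *botii*.
The last vowel of *tugo* is /o/, which is a back vowel, so the suffix is -uzu, giving *tugouzu*.

botii, tugouzu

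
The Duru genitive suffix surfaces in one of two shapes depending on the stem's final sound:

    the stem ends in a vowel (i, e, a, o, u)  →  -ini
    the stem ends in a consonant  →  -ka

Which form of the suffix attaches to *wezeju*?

Since the final sound of *wezeju* is /u/ (a vowel), it takes -ini.

-ini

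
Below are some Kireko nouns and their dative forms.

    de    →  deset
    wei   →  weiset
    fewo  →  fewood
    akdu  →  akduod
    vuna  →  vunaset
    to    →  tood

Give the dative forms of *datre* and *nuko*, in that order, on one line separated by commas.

datreset, nukood

The pattern is rounding harmony: -od when the last vowel of the stem is a rounded vowel (*fewo*, *akdu*, *to*); -set when the last vowel of the stem is an unrounded vowel (*de*, *wei*, *vuna*).
Since the last vowel of *datre* is /e/ (an unrounded vowel), it takes -set, giving *datreset*.
*nuko* — last vowel /o/ (a rounded vowel) → -od → *nukood*.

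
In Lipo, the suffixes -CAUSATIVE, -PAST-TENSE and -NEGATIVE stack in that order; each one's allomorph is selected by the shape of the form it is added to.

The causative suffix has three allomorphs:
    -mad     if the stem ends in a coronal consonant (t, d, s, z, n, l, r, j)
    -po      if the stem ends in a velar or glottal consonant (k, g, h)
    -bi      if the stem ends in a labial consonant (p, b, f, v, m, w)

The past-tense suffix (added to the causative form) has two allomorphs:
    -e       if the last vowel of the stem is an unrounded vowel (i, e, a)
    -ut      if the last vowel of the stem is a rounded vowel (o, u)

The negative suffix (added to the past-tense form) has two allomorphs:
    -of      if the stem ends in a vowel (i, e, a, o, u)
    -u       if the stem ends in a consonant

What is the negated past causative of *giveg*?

*giveg* — final consonant /g/ (velar/glottal) → -po → *givegpo*.
The causative form *givegpo*: last vowel = /o/, a rounded vowel → -ut → *givegpout*.
Since the final sound of the past-tense form *givegpout* is /t/ (a consonant), it takes -u, giving *givegpoutu*.

givegpoutu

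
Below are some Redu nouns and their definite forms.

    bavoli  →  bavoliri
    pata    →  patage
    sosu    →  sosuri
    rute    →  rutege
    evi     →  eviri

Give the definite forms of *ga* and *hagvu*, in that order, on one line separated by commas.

The suffix is conditioned by the last vowel: -ri when the last vowel of the stem is a high vowel (*bavoli*, *sosu*, *evi*); -ge when the last vowel of the stem is a non-high vowel (*pata*, *rute*).
Since the last vowel of *ga* is /a/ (a non-high vowel), it takes -ge, giving *gage*.
*hagvu* — last vowel /u/ (a high vowel) → -ri → *hagvuri*.

gage, hagvuri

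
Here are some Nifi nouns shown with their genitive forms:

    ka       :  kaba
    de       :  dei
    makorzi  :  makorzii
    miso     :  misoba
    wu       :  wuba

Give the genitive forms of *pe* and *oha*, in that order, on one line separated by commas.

pei, ohaba

Looking at the last vowel of each stem: -i when the last vowel of the stem is a front vowel (*de*, *makorzi*); -ba when the last vowel of the stem is a back vowel (*ka*, *miso*, *wu*).
*pe* — last vowel /e/ (a front vowel) → -i → *pei*.
*oha* — last vowel /a/ (a back vowel) → -ba → *ohaba*.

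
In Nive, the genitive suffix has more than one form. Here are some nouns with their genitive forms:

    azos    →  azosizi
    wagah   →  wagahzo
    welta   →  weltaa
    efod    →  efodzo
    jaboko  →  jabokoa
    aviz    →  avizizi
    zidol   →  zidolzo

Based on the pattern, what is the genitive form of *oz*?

ozizi

The suffix is conditioned by the final sound: -izi when the stem ends in a sibilant (*azos*, *aviz*); -zo when the stem ends in a non-sibilant consonant (*wagah*, *efod*, *zidol*); -a when the stem ends in a vowel (*welta*, *jaboko*).
*oz*: final sound = /z/, a sibilant → -izi → *ozizi*.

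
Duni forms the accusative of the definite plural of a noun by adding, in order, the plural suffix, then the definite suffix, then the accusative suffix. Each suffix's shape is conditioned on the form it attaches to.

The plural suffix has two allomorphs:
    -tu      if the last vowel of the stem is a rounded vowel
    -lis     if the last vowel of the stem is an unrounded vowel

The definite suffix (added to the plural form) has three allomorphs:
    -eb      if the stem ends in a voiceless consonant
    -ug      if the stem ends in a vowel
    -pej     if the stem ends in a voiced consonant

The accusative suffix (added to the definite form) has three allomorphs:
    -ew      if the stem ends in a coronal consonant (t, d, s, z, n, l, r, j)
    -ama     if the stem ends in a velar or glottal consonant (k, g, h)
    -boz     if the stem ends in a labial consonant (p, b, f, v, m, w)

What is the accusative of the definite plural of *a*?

alisebboz

*a* — last vowel /a/ (an unrounded vowel) → -lis → *alis*.
The plural form *alis*: final sound = /s/, a voiceless consonant → -eb → *aliseb*.
The definite form *aliseb* — final consonant /b/ (labial) → -boz → *alisebboz*.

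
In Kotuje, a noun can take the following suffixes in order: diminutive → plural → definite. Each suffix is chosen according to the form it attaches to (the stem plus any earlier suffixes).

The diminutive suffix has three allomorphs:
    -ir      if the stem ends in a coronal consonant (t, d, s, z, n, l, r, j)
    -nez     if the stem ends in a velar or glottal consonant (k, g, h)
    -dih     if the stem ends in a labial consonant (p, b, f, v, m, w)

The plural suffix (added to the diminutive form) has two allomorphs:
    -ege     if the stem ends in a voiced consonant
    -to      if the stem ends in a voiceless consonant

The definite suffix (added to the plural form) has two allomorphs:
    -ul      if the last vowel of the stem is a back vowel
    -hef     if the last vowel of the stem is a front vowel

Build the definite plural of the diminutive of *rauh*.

The final consonant of *rauh* is /h/, which is velar/glottal, so the diminutive suffix is -nez, giving *rauhnez*.
Since the final consonant of the diminutive form *rauhnez* is /z/ (voiced), it takes -ege, giving *rauhnezege*.
The last vowel of the plural form *rauhnezege* is /e/, which is a front vowel, so the definite suffix is -hef, giving *rauhnezegehef*.

rauhnezegehef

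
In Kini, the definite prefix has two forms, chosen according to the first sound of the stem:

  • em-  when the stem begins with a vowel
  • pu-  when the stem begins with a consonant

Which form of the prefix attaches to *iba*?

em-

Since the first sound of *iba* is /i/ (a vowel), it takes em-.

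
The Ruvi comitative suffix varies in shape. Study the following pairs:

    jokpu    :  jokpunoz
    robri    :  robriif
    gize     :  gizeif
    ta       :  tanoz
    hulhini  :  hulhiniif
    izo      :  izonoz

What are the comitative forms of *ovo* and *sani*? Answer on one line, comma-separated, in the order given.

The pattern is front/back vowel harmony: -if when the last vowel of the stem is a front vowel (*robri*, *gize*, *hulhini*); -noz when the last vowel of the stem is a back vowel (*jokpu*, *ta*, *izo*).
The last vowel of *ovo* is /o/, which is a back vowel, so the suffix is -noz, giving *ovonoz*.
*sani* — last vowel /i/ (a front vowel) → -if → *saniif*.

ovonoz, saniif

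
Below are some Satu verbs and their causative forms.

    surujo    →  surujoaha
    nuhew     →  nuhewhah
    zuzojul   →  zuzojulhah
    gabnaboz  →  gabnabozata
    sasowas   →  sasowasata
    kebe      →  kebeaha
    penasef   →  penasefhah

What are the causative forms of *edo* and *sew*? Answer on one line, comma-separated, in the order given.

edoaha, sewhah

The suffix is conditioned by the final sound: -ata when the stem ends in a sibilant (*gabnaboz*, *sasowas*); -hah when the stem ends in a non-sibilant consonant (*nuhew*, *zuzojul*, *penasef*); -aha when the stem ends in a vowel (*surujo*, *kebe*).
The final sound of *edo* is /o/, which is a vowel, so the suffix is -aha, giving *edoaha*.
The final sound of *sew* is /w/, which is a non-sibilant consonant, so the suffix is -hah, giving *sewhah*.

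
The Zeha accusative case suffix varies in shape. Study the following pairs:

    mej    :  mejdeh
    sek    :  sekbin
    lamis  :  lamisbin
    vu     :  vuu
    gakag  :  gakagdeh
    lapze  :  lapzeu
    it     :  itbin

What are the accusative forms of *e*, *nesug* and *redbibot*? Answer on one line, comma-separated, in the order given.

eu, nesugdeh, redbibotbin

The suffix is conditioned by the final sound: -bin when the stem ends in a voiceless consonant (*sek*, *lamis*, *it*); -deh when the stem ends in a voiced consonant (*mej*, *gakag*); -u when the stem ends in a vowel (*vu*, *lapze*).
*e*: final sound = /e/, a vowel → -u → *eu*.
Since the final sound of *nesug* is /g/ (a voiced consonant), it takes -deh, giving *nesugdeh*.
*redbibot*: final sound = /t/, a voiceless consonant → -bin → *redbibotbin*.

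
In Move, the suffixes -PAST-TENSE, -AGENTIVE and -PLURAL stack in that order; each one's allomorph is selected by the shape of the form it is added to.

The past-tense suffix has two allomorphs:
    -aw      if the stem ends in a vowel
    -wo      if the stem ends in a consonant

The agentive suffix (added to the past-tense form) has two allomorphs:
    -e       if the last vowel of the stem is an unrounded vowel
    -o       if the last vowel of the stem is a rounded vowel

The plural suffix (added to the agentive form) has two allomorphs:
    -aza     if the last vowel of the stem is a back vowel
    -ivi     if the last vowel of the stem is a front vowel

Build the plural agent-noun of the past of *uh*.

*uh* — final sound /h/ (a consonant) → -wo → *uhwo*.
The past-tense form *uhwo*: last vowel = /o/, a rounded vowel → -o → *uhwoo*.
Since the last vowel of the agentive form *uhwoo* is /o/ (a back vowel), it takes -aza, giving *uhwooaza*.

uhwooaza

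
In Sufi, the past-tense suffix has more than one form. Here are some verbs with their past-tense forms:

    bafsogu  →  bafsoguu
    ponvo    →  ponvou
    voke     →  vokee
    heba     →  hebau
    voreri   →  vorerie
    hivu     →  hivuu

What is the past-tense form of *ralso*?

The alternation tracks the last vowel of the stem — -e when the last vowel of the stem is a front vowel (*voke*, *voreri*); -u when the last vowel of the stem is a back vowel (*bafsogu*, *ponvo*, *heba*, *hivu*).
*ralso* — last vowel /o/ (a back vowel) → -u → *ralsou*.

ralsou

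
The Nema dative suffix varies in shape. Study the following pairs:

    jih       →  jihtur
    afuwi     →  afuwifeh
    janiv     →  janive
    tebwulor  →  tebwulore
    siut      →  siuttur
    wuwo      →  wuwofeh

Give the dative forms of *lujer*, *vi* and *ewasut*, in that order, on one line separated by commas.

The alternation tracks the final sound of the stem — -tur when the stem ends in a voiceless consonant (*jih*, *siut*); -e when the stem ends in a voiced consonant (*janiv*, *tebwulor*); -feh when the stem ends in a vowel (*afuwi*, *wuwo*).
Since the final sound of *lujer* is /r/ (a voiced consonant), it takes -e, giving *lujere*.
The final sound of *vi* is /i/, which is a vowel, so the suffix is -feh, giving *vifeh*.
*ewasut*: final sound = /t/, a voiceless consonant → -tur → *ewasuttur*.

lujere, vifeh, ewasuttur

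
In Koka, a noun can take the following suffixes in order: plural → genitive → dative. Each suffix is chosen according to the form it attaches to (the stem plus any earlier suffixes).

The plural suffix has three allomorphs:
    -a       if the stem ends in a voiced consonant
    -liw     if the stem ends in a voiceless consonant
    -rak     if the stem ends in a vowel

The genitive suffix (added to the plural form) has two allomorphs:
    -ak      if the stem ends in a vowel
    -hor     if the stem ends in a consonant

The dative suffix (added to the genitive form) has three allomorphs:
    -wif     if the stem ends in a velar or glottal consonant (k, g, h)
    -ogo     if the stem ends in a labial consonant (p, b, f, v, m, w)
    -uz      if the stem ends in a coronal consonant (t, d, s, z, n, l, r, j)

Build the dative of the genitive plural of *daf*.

dafliwhoruz

*daf* — final sound /f/ (a voiceless consonant) → -liw → *dafliw*.
The final sound of the plural form *dafliw* is /w/, which is a consonant, so the genitive suffix is -hor, giving *dafliwhor*.
The genitive form *dafliwhor* — final consonant /r/ (coronal) → -uz → *dafliwhoruz*.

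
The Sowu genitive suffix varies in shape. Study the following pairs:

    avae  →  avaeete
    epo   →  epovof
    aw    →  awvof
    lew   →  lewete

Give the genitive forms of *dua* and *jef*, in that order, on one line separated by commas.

The pattern is front/back vowel harmony: -ete when the last vowel of the stem is a front vowel (*avae*, *lew*); -vof when the last vowel of the stem is a back vowel (*epo*, *aw*).
Since the last vowel of *dua* is /a/ (a back vowel), it takes -vof, giving *duavof*.
*jef*: last vowel = /e/, a front vowel → -ete → *jefete*.

duavof, jefete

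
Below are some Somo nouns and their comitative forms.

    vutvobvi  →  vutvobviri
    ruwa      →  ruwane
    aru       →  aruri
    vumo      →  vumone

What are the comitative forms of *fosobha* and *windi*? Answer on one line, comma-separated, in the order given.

The pattern is height harmony: -ri when the last vowel of the stem is a high vowel (*vutvobvi*, *aru*); -ne when the last vowel of the stem is a non-high vowel (*ruwa*, *vumo*).
The last vowel of *fosobha* is /a/, which is a non-high vowel, so the suffix is -ne, giving *fosobhane*.
*windi*: last vowel = /i/, a high vowel → -ri → *windiri*.

fosobhane, windiri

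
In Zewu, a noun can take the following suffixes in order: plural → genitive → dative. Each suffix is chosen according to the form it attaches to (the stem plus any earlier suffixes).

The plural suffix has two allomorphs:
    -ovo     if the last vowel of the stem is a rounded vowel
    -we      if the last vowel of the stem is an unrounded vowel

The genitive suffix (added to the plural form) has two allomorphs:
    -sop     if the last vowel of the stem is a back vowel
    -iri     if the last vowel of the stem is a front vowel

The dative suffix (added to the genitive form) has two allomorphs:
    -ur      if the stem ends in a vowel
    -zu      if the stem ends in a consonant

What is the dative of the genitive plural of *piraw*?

pirawweiriur

*piraw* — last vowel /a/ (an unrounded vowel) → -we → *pirawwe*.
The last vowel of the plural form *pirawwe* is /e/, which is a front vowel, so the genitive suffix is -iri, giving *pirawweiri*.
The genitive form *pirawweiri*: final sound = /i/, a vowel → -ur → *pirawweiriur*.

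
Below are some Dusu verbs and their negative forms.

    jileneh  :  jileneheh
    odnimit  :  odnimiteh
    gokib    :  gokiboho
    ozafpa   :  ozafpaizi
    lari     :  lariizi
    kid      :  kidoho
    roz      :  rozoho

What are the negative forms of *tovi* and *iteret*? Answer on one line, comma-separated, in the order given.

toviizi, itereteh

The alternation tracks the final sound of the stem — -eh when the stem ends in a voiceless consonant (*jileneh*, *odnimit*); -oho when the stem ends in a voiced consonant (*gokib*, *kid*, *roz*); -izi when the stem ends in a vowel (*ozafpa*, *lari*).
*tovi* — final sound /i/ (a vowel) → -izi → *toviizi*.
*iteret* — final sound /t/ (a voiceless consonant) → -eh → *itereteh*.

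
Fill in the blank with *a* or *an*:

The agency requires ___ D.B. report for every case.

The indefinite article is chosen by the initial *sound* of the following word, not its spelling.
The initialism *D.B.* is read letter by letter; the first letter, D, is pronounced /diː/, which begins with a consonant sound.
So the article is *a*: The agency requires a D.B. report for every case.

a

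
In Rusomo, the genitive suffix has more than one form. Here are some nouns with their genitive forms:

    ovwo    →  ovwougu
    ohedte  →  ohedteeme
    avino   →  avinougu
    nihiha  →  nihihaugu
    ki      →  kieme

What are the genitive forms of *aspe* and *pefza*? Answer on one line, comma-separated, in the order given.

aspeeme, pefzaugu

The suffix is conditioned by the last vowel: -eme when the last vowel of the stem is a front vowel (*ohedte*, *ki*); -ugu when the last vowel of the stem is a back vowel (*ovwo*, *avino*, *nihiha*).
*aspe* — last vowel /e/ (a front vowel) → -eme → *aspeeme*.
*pefza* — last vowel /a/ (a back vowel) → -ugu → *pefzaugu*.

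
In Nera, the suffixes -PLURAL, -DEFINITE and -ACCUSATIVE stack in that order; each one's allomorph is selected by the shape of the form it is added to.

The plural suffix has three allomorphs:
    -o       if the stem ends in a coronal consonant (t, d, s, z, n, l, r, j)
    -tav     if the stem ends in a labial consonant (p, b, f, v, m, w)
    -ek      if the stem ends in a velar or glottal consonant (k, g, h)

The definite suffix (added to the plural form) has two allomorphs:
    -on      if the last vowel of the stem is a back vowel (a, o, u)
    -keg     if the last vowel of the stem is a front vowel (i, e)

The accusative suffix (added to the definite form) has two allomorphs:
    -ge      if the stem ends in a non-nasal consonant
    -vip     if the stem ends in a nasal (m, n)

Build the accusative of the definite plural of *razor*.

razoroonvip

The final consonant of *razor* is /r/, which is coronal, so the plural suffix is -o, giving *razoro*.
The plural form *razoro*: last vowel = /o/, a back vowel → -on → *razoroon*.
The definite form *razoroon* — final consonant /n/ (a nasal) → -vip → *razoroonvip*.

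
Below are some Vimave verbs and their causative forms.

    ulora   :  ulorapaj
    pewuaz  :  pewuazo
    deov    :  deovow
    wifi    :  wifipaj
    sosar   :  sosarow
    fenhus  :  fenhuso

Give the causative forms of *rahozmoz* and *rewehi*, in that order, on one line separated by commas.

rahozmozo, rewehipaj

Looking at the final sound of each stem: -o when the stem ends in a sibilant (*pewuaz*, *fenhus*); -ow when the stem ends in a non-sibilant consonant (*deov*, *sosar*); -paj when the stem ends in a vowel (*ulora*, *wifi*).
*rahozmoz*: final sound = /z/, a sibilant → -o → *rahozmozo*.
Since the final sound of *rewehi* is /i/ (a vowel), it takes -paj, giving *rewehipaj*.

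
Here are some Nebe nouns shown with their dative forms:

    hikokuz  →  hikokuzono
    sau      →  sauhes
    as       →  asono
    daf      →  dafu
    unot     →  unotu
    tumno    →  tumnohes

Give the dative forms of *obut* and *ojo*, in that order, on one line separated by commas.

The pattern is sibilance of the final sound: -ono when the stem ends in a sibilant (*hikokuz*, *as*); -u when the stem ends in a non-sibilant consonant (*daf*, *unot*); -hes when the stem ends in a vowel (*sau*, *tumno*).
The final sound of *obut* is /t/, which is a non-sibilant consonant, so the suffix is -u, giving *obutu*.
*ojo* — final sound /o/ (a vowel) → -hes → *ojohes*.

obutu, ojohes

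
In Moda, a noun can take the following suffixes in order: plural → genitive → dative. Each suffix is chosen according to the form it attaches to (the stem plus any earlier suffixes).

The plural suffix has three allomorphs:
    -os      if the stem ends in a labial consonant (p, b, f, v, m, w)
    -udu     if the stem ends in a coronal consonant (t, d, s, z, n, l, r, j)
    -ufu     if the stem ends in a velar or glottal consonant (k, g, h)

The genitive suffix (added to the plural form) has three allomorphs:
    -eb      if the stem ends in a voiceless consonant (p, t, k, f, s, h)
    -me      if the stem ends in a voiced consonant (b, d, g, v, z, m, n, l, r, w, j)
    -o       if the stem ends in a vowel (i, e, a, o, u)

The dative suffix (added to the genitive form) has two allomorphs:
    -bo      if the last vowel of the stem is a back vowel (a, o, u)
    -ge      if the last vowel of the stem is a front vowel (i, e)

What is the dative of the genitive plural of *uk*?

ukufuobo

*uk*: final consonant = /k/, velar/glottal → -ufu → *ukufu*.
Since the final sound of the plural form *ukufu* is /u/ (a vowel), it takes -o, giving *ukufuo*.
Since the last vowel of the genitive form *ukufuo* is /o/ (a back vowel), it takes -bo, giving *ukufuobo*.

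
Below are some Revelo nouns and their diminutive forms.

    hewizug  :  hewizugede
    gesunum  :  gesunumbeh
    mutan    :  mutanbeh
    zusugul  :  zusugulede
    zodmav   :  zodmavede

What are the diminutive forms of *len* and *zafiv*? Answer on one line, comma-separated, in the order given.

lenbeh, zafivede

The alternation tracks the final consonant of the stem — -beh when the stem ends in a nasal (*gesunum*, *mutan*); -ede when the stem ends in a non-nasal consonant (*hewizug*, *zusugul*, *zodmav*).
*len* — final consonant /n/ (a nasal) → -beh → *lenbeh*.
*zafiv* — final consonant /v/ (non-nasal) → -ede → *zafivede*.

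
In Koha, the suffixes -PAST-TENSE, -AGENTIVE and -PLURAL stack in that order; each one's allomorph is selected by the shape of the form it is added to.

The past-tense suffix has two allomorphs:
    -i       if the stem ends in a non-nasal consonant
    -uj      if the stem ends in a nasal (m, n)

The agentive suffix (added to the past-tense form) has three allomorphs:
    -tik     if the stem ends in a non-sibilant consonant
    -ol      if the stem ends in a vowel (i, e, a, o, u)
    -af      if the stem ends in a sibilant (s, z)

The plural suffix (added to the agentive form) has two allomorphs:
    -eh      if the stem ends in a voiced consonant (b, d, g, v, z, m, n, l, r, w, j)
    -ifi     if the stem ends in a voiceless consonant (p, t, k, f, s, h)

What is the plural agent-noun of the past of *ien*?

*ien* — final consonant /n/ (a nasal) → -uj → *ienuj*.
The final sound of the past-tense form *ienuj* is /j/, which is a non-sibilant consonant, so the agentive suffix is -tik, giving *ienujtik*.
The agentive form *ienujtik* — final consonant /k/ (voiceless) → -ifi → *ienujtikifi*.

ienujtikifi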